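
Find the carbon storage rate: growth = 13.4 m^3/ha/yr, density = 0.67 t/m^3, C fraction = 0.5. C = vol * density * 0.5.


C = 13.4 * 0.67 * 0.5 = 4.489 ≈ 4.49 t C/ha/yr

4.49 t C/ha/yr


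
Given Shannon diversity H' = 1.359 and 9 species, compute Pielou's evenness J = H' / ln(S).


ln(9) = 2.19722
J = H' / ln(S) = 1.359 / 2.19722 = 0.618509 ≈ 0.6185

0.6185


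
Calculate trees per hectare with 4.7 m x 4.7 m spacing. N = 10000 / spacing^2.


N = 10000 / 4.7^2 = 10000 / 22.09 = 452.694 ≈ 453 trees/ha

453 trees/ha


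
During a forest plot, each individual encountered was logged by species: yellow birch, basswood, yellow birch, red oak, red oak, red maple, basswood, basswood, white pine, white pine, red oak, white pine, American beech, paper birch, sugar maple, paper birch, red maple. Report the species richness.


Total individuals logged = 17
Distinct species (count of individuals): yellow birch (2), basswood (3), red oak (3), red maple (2), white pine (3), American beech (1), paper birch (2), sugar maple (1)
Species richness = number of distinct species = 8

8


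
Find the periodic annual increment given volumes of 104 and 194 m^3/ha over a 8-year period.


PAI = (V2 - V1) / period = (194 - 104) / 8 = 90 / 8 = 11.25 m^3/ha/yr

11.25 m^3/ha/yr


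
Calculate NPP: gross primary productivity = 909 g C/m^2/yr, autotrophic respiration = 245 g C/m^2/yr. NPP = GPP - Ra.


NPP = GPP - Ra = 909 - 245 = 664 g C/m^2/yr

664 g C/m^2/yr


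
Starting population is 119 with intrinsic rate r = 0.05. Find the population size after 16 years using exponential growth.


r*t = 0.05 * 16 = 0.8
exp(0.8) = 2.22554
N = 119 * 2.22554 = 264.839 ≈ 265

265


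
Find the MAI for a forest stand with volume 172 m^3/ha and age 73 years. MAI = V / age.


MAI = 172 / 73 = 2.3562 ≈ 2.36 m^3/ha/yr

2.36 m^3/ha/yr


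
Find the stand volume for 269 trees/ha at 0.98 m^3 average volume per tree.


V_stand = 269 * 0.98 = 263.62 ≈ 263.6 m^3/ha

263.6 m^3/ha


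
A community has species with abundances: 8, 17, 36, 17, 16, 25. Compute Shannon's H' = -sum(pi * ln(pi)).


Total N = 8 + 17 + 36 + 17 + 16 + 25 = 119
Per-species terms:
  p = 8/119 = 0.067227; ln(p) = -2.699680; p*ln(p) = 0.067227 * (-2.699680) = -0.181491
  p = 17/119 = 0.142857; ln(p) = -1.945911; p*ln(p) = 0.142857 * (-1.945911) = -0.277987
  p = 36/119 = 0.302521; ln(p) = -1.195605; p*ln(p) = 0.302521 * (-1.195605) = -0.361696
  p = 17/119 = 0.142857; ln(p) = -1.945911; p*ln(p) = 0.142857 * (-1.945911) = -0.277987
  p = 16/119 = 0.134454; ln(p) = -2.006533; p*ln(p) = 0.134454 * (-2.006533) = -0.269786
  p = 25/119 = 0.210084; ln(p) = -1.560248; p*ln(p) = 0.210084 * (-1.560248) = -0.327783
sum(p*ln(p)) = (-0.181491) + (-0.277987) + (-0.361696) + (-0.277987) + (-0.269786) + (-0.327783) = -1.696730
H' = -(-1.696730) = 1.696730 ≈ 1.6967

1.6967


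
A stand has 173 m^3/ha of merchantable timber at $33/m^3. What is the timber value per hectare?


Value = 173 * 33 = $5709/ha

$5709/ha


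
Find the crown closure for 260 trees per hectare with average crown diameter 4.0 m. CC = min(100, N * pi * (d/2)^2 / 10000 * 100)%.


(d/2)^2 = (4.0/2)^2 = 2^2 = 4
Crown area = 3.141593 * 4 = 12.5664 m^2
N * area / 10000 * 100 = 260 * 12.5664 / 10000 * 100 = 32.6726
CC = min(100, 32.6726) = 32.6726 ≈ 32.7%

32.7%


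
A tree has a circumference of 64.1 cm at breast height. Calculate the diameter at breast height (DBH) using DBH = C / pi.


DBH = C / pi = 64.1 / 3.141593 = 20.4037 ≈ 20.40 cm

20.40 cm


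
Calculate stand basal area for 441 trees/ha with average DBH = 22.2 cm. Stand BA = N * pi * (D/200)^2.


(D/200)^2 = (22.2/200)^2 = 0.111^2 = 0.012321
Individual BA = 3.141593 * 0.012321 = 0.0387076 m^2
Stand BA = 441 * 0.0387076 = 17.0701 ≈ 17.07 m^2/ha

17.07 m^2/ha


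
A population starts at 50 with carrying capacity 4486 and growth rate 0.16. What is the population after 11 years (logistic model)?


(K - N0)/N0 = (4486 - 50)/50 = 4436/50 = 88.7200
r*t = 0.16 * 11 = 1.76; exp(-1.76) = 0.172045
88.7200 * 0.172045 = 15.2638
1 + 15.2638 = 16.2638
N = 4486 / 16.2638 = 275.827 ≈ 276

276


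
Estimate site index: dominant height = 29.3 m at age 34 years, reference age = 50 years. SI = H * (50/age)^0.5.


50/34 = 1.47059
(1.47059)^0.5 = 1.21268
SI = 29.3 * 1.21268 = 35.5315 ≈ 35.5 m

35.5 m


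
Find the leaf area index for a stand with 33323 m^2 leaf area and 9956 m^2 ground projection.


LAI = 33323 / 9956 = 3.3470 ≈ 3.35

3.35


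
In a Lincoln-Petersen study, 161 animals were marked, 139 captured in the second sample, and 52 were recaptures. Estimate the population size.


N = M * C / R = 161 * 139 / 52 = 22379 / 52 = 430.37 ≈ 430

430 individuals


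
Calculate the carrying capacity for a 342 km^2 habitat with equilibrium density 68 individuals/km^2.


K = 68 * 342 = 23256 individuals

23256 individuals


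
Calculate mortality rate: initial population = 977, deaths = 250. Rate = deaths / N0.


Mortality rate = 250 / 977 = 0.255885 ≈ 0.2559

0.2559


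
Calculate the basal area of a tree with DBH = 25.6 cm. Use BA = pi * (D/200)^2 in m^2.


D/200 = 25.6/200 = 0.128 m
(D/200)^2 = 0.128^2 = 0.016384
BA = 3.141593 * 0.016384 = 0.0514719 ≈ 0.0515 m^2

0.0515 m^2


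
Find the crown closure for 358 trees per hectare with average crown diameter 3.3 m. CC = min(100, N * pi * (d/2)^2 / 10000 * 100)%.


(d/2)^2 = (3.3/2)^2 = 1.65^2 = 2.7225
Crown area = 3.141593 * 2.7225 = 8.55299 m^2
N * area / 10000 * 100 = 358 * 8.55299 / 10000 * 100 = 30.6197
CC = min(100, 30.6197) = 30.6197 ≈ 30.6%

30.6%


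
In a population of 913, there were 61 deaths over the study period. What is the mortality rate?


Mortality rate = 61 / 913 = 0.066813 ≈ 0.0668

0.0668


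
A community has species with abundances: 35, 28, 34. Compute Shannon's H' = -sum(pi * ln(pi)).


Total N = 35 + 28 + 34 = 97
Per-species terms:
  p = 35/97 = 0.360825; ln(p) = -1.019362; p*ln(p) = 0.360825 * (-1.019362) = -0.367811
  p = 28/97 = 0.288660; ln(p) = -1.242506; p*ln(p) = 0.288660 * (-1.242506) = -0.358662
  p = 34/97 = 0.350515; ln(p) = -1.048352; p*ln(p) = 0.350515 * (-1.048352) = -0.367463
sum(p*ln(p)) = (-0.367811) + (-0.358662) + (-0.367463) = -1.093936
H' = -(-1.093936) = 1.093936 ≈ 1.0939

1.0939


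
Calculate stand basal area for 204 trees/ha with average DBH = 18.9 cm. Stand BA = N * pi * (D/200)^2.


(D/200)^2 = (18.9/200)^2 = 0.0945^2 = 0.00893025
Individual BA = 3.141593 * 0.00893025 = 0.0280552 m^2
Stand BA = 204 * 0.0280552 = 5.72326 ≈ 5.72 m^2/ha

5.72 m^2/ha


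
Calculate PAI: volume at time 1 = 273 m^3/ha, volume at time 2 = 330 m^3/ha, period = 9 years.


PAI = (V2 - V1) / period = (330 - 273) / 9 = 57 / 9 = 6.3333 ≈ 6.33 m^3/ha/yr

6.33 m^3/ha/yr


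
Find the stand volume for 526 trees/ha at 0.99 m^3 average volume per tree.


V_stand = 526 * 0.99 = 520.74 ≈ 520.7 m^3/ha

520.7 m^3/ha


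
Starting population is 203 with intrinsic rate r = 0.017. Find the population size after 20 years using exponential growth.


r*t = 0.017 * 20 = 0.34
exp(0.34) = 1.40495
N = 203 * 1.40495 = 285.205 ≈ 285

285


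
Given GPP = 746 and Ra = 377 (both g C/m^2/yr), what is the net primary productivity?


NPP = GPP - Ra = 746 - 377 = 369 g C/m^2/yr

369 g C/m^2/yr


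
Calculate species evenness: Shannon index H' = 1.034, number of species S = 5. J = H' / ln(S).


ln(5) = 1.60944
J = H' / ln(S) = 1.034 / 1.60944 = 0.642459 ≈ 0.6425

0.6425


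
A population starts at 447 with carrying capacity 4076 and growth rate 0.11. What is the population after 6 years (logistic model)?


(K - N0)/N0 = (4076 - 447)/447 = 3629/447 = 8.11857
r*t = 0.11 * 6 = 0.66; exp(-0.66) = 0.516851
8.11857 * 0.516851 = 4.19609
1 + 4.19609 = 5.19609
N = 4076 / 5.19609 = 784.436 ≈ 784

784


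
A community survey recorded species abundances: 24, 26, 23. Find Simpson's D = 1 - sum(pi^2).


Total N = 24 + 26 + 23 = 73
Per-species terms:
  p = 24/73 = 0.328767; p^2 = 0.328767^2 = 0.108088
  p = 26/73 = 0.356164; p^2 = 0.356164^2 = 0.126853
  p = 23/73 = 0.315068; p^2 = 0.315068^2 = 0.099268
sum(p^2) = 0.108088 + 0.126853 + 0.099268 = 0.334209
D = 1 - 0.334209 = 0.665791 ≈ 0.6658

0.6658


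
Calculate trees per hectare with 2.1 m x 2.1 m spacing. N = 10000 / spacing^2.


N = 10000 / 2.1^2 = 10000 / 4.41 = 2267.57 ≈ 2268 trees/ha

2268 trees/ha


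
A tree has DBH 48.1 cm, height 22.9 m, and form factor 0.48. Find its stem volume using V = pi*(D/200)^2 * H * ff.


(D/200)^2 = (48.1/200)^2 = 0.2405^2 = 0.05784025
BA = 3.141593 * 0.05784025 = 0.181711 m^2
V = 0.181711 * 22.9 * 0.48 = 1.99737 ≈ 1.997 m^3

1.997 m^3


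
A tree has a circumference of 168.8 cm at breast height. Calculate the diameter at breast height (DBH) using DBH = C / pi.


DBH = C / pi = 168.8 / 3.141593 = 53.7307 ≈ 53.73 cm

53.73 cm


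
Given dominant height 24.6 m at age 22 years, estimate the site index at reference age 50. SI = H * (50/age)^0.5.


50/22 = 2.27273
(2.27273)^0.5 = 1.50756
SI = 24.6 * 1.50756 = 37.0860 ≈ 37.1 m

37.1 m


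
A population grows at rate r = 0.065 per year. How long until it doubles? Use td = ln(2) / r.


td = ln(2) / 0.065 = 0.693147 / 0.065 = 10.6638 ≈ 10.7 years

10.7 years


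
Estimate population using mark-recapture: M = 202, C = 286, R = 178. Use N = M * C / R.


N = M * C / R = 202 * 286 / 178 = 57772 / 178 = 324.56 ≈ 325

325 individuals


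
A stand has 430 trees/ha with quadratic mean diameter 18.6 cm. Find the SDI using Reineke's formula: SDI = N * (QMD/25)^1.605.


QMD/25 = 18.6/25 = 0.744
(0.744)^1.605 = exp(1.605 * ln(0.744)) = exp(1.605 * (-0.295714)) = exp(-0.474621) = 0.622121
SDI = 430 * 0.622121 = 267.512 ≈ 268

268


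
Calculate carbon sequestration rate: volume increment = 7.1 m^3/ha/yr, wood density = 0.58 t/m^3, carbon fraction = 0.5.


C = 7.1 * 0.58 * 0.5 = 2.059 ≈ 2.06 t C/ha/yr

2.06 t C/ha/yr


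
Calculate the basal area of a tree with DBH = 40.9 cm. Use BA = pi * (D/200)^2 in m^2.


D/200 = 40.9/200 = 0.2045 m
(D/200)^2 = 0.2045^2 = 0.04182025
BA = 3.141593 * 0.04182025 = 0.131382 ≈ 0.1314 m^2

0.1314 m^2


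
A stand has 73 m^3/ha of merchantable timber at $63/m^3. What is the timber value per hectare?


Value = 73 * 63 = $4599/ha

$4599/ha


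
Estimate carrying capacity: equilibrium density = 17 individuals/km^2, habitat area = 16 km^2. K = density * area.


K = 17 * 16 = 272 individuals

272 individuals


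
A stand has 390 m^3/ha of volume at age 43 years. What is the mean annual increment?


MAI = 390 / 43 = 9.0698 ≈ 9.07 m^3/ha/yr

9.07 m^3/ha/yr


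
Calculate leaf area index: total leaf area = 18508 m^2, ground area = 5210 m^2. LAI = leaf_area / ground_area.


LAI = 18508 / 5210 = 3.5524 ≈ 3.55

3.55


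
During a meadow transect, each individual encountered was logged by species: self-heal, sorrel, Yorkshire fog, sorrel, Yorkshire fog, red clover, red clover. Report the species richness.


Total individuals logged = 7
Distinct species (count of individuals): self-heal (1), sorrel (2), Yorkshire fog (2), red clover (2)
Species richness = number of distinct species = 4

4


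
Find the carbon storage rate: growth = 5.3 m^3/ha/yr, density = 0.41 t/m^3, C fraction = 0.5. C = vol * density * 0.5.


C = 5.3 * 0.41 * 0.5 = 1.0865 ≈ 1.09 t C/ha/yr

1.09 t C/ha/yr


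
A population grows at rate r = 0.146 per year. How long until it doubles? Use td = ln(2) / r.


td = ln(2) / 0.146 = 0.693147 / 0.146 = 4.74758 ≈ 4.7 years

4.7 years


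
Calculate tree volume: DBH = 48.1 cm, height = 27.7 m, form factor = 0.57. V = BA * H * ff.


(D/200)^2 = (48.1/200)^2 = 0.2405^2 = 0.05784025
BA = 3.141593 * 0.05784025 = 0.181711 m^2
V = 0.181711 * 27.7 * 0.57 = 2.86903 ≈ 2.869 m^3

2.869 m^3


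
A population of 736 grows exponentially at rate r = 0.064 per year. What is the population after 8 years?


r*t = 0.064 * 8 = 0.512
exp(0.512) = 1.66863
N = 736 * 1.66863 = 1228.11 ≈ 1228

1228


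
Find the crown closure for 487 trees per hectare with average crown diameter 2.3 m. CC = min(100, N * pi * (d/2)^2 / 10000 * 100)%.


(d/2)^2 = (2.3/2)^2 = 1.15^2 = 1.3225
Crown area = 3.141593 * 1.3225 = 4.15476 m^2
N * area / 10000 * 100 = 487 * 4.15476 / 10000 * 100 = 20.2337
CC = min(100, 20.2337) = 20.2337 ≈ 20.2%

20.2%


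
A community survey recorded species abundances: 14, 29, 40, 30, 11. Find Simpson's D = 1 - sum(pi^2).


Total N = 14 + 29 + 40 + 30 + 11 = 124
Per-species terms:
  p = 14/124 = 0.112903; p^2 = 0.112903^2 = 0.012747
  p = 29/124 = 0.233871; p^2 = 0.233871^2 = 0.054696
  p = 40/124 = 0.322581; p^2 = 0.322581^2 = 0.104059
  p = 30/124 = 0.241935; p^2 = 0.241935^2 = 0.058533
  p = 11/124 = 0.088710; p^2 = 0.088710^2 = 0.007869
sum(p^2) = 0.012747 + 0.054696 + 0.104059 + 0.058533 + 0.007869 = 0.237904
D = 1 - 0.237904 = 0.762096 ≈ 0.7621

0.7621


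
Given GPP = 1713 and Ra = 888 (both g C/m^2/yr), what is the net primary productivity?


NPP = GPP - Ra = 1713 - 888 = 825 g C/m^2/yr

825 g C/m^2/yr


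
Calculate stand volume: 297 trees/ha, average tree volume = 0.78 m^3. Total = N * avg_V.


V_stand = 297 * 0.78 = 231.66 ≈ 231.7 m^3/ha

231.7 m^3/ha


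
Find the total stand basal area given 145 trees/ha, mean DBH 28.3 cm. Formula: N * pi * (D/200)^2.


(D/200)^2 = (28.3/200)^2 = 0.1415^2 = 0.02002225
Individual BA = 3.141593 * 0.02002225 = 0.0629018 m^2
Stand BA = 145 * 0.0629018 = 9.12076 ≈ 9.12 m^2/ha

9.12 m^2/ha


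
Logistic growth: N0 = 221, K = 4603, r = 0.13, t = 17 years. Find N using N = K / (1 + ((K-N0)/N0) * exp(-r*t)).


(K - N0)/N0 = (4603 - 221)/221 = 4382/221 = 19.8281
r*t = 0.13 * 17 = 2.21; exp(-2.21) = 0.109701
19.8281 * 0.109701 = 2.17516
1 + 2.17516 = 3.17516
N = 4603 / 3.17516 = 1449.69 ≈ 1450

1450


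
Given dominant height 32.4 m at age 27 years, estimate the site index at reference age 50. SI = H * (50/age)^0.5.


50/27 = 1.85185
(1.85185)^0.5 = 1.36083
SI = 32.4 * 1.36083 = 44.0909 ≈ 44.1 m

44.1 m


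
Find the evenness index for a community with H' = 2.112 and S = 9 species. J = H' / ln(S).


ln(9) = 2.19722
J = H' / ln(S) = 2.112 / 2.19722 = 0.961215 ≈ 0.9612

0.9612


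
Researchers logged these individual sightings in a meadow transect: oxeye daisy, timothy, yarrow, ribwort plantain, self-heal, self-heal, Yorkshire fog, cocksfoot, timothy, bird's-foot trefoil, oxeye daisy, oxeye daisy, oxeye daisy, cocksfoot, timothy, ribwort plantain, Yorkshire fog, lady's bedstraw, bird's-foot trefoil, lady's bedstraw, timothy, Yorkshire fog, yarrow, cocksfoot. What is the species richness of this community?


Total individuals logged = 24
Distinct species (count of individuals): oxeye daisy (4), timothy (4), yarrow (2), ribwort plantain (2), self-heal (2), Yorkshire fog (3), cocksfoot (3), bird's-foot trefoil (2), lady's bedstraw (2)
Species richness = number of distinct species = 9

9


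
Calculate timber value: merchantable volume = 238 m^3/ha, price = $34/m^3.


Value = 238 * 34 = $8092/ha

$8092/ha


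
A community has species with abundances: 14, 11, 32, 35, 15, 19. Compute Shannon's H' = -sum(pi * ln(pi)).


Total N = 14 + 11 + 32 + 35 + 15 + 19 = 126
Per-species terms:
  p = 14/126 = 0.111111; ln(p) = -2.197226; p*ln(p) = 0.111111 * (-2.197226) = -0.244136
  p = 11/126 = 0.087302; ln(p) = -2.438382; p*ln(p) = 0.087302 * (-2.438382) = -0.212876
  p = 32/126 = 0.253968; ln(p) = -1.370547; p*ln(p) = 0.253968 * (-1.370547) = -0.348075
  p = 35/126 = 0.277778; ln(p) = -1.280933; p*ln(p) = 0.277778 * (-1.280933) = -0.355815
  p = 15/126 = 0.119048; ln(p) = -2.128229; p*ln(p) = 0.119048 * (-2.128229) = -0.253361
  p = 19/126 = 0.150794; ln(p) = -1.891841; p*ln(p) = 0.150794 * (-1.891841) = -0.285278
sum(p*ln(p)) = (-0.244136) + (-0.212876) + (-0.348075) + (-0.355815) + (-0.253361) + (-0.285278) = -1.699541
H' = -(-1.699541) = 1.699541 ≈ 1.6995

1.6995


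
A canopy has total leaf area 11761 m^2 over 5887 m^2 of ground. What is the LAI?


LAI = 11761 / 5887 = 1.9978 ≈ 2.00

2.00


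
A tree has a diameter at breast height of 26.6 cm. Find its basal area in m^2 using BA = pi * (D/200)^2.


D/200 = 26.6/200 = 0.133 m
(D/200)^2 = 0.133^2 = 0.017689
BA = 3.141593 * 0.017689 = 0.0555716 ≈ 0.0556 m^2

0.0556 m^2


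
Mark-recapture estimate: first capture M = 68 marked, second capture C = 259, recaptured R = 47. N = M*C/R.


N = M * C / R = 68 * 259 / 47 = 17612 / 47 = 374.72 ≈ 375

375 individuals


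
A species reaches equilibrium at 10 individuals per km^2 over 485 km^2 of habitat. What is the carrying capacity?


K = 10 * 485 = 4850 individuals

4850 individuals


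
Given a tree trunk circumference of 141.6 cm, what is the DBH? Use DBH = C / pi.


DBH = C / pi = 141.6 / 3.141593 = 45.0727 ≈ 45.07 cm

45.07 cm


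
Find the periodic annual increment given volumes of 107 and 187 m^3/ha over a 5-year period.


PAI = (V2 - V1) / period = (187 - 107) / 5 = 80 / 5 = 16.00 m^3/ha/yr

16.00 m^3/ha/yr


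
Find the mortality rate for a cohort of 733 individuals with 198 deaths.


Mortality rate = 198 / 733 = 0.270123 ≈ 0.2701

0.2701


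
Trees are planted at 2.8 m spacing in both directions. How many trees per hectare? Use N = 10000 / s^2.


N = 10000 / 2.8^2 = 10000 / 7.84 = 1275.51 ≈ 1276 trees/ha

1276 trees/ha


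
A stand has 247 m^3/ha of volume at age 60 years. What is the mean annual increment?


MAI = 247 / 60 = 4.1167 ≈ 4.12 m^3/ha/yr

4.12 m^3/ha/yr


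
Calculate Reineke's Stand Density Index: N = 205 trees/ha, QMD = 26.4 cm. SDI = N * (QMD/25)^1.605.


QMD/25 = 26.4/25 = 1.056
(1.056)^1.605 = exp(1.605 * ln(1.056)) = exp(1.605 * 0.0544882) = exp(0.0874536) = 1.09139
SDI = 205 * 1.09139 = 223.735 ≈ 224

224


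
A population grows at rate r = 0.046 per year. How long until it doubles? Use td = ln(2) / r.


td = ln(2) / 0.046 = 0.693147 / 0.046 = 15.0684 ≈ 15.1 years

15.1 years


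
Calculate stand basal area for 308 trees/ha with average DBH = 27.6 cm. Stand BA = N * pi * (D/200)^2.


(D/200)^2 = (27.6/200)^2 = 0.138^2 = 0.019044
Individual BA = 3.141593 * 0.019044 = 0.0598285 m^2
Stand BA = 308 * 0.0598285 = 18.4272 ≈ 18.43 m^2/ha

18.43 m^2/ha


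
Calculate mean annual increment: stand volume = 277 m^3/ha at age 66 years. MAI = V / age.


MAI = 277 / 66 = 4.1970 ≈ 4.20 m^3/ha/yr

4.20 m^3/ha/yr


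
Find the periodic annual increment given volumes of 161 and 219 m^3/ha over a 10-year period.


PAI = (V2 - V1) / period = (219 - 161) / 10 = 58 / 10 = 5.80 m^3/ha/yr

5.80 m^3/ha/yr


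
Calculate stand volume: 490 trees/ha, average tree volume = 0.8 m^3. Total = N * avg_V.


V_stand = 490 * 0.8 = 392.0 m^3/ha

392.0 m^3/ha


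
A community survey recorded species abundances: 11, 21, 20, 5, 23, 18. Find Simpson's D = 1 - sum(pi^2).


Total N = 11 + 21 + 20 + 5 + 23 + 18 = 98
Per-species terms:
  p = 11/98 = 0.112245; p^2 = 0.112245^2 = 0.012599
  p = 21/98 = 0.214286; p^2 = 0.214286^2 = 0.045918
  p = 20/98 = 0.204082; p^2 = 0.204082^2 = 0.041649
  p = 5/98 = 0.051020; p^2 = 0.051020^2 = 0.002603
  p = 23/98 = 0.234694; p^2 = 0.234694^2 = 0.055081
  p = 18/98 = 0.183673; p^2 = 0.183673^2 = 0.033736
sum(p^2) = 0.012599 + 0.045918 + 0.041649 + 0.002603 + 0.055081 + 0.033736 = 0.191586
D = 1 - 0.191586 = 0.808414 ≈ 0.8084

0.8084


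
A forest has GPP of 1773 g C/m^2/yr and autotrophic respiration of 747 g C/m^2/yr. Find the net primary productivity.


NPP = GPP - Ra = 1773 - 747 = 1026 g C/m^2/yr

1026 g C/m^2/yr


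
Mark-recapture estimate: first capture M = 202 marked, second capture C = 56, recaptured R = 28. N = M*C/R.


N = M * C / R = 202 * 56 / 28 = 11312 / 28 = 404

404 individuals


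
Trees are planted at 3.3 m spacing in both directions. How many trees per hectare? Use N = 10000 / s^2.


N = 10000 / 3.3^2 = 10000 / 10.89 = 918.274 ≈ 918 trees/ha

918 trees/ha


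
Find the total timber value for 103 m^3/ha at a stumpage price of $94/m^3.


Value = 103 * 94 = $9682/ha

$9682/ha


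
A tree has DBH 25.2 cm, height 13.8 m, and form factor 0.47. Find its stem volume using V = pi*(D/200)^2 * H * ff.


(D/200)^2 = (25.2/200)^2 = 0.126^2 = 0.015876
BA = 3.141593 * 0.015876 = 0.0498759 m^2
V = 0.0498759 * 13.8 * 0.47 = 0.323495 ≈ 0.323 m^3

0.323 m^3


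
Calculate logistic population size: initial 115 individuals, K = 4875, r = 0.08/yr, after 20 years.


(K - N0)/N0 = (4875 - 115)/115 = 4760/115 = 41.3913
r*t = 0.08 * 20 = 1.6; exp(-1.6) = 0.201897
41.3913 * 0.201897 = 8.35678
1 + 8.35678 = 9.35678
N = 4875 / 9.35678 = 521.013 ≈ 521

521


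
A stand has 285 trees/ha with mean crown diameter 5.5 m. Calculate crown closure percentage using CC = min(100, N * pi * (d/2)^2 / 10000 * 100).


(d/2)^2 = (5.5/2)^2 = 2.75^2 = 7.5625
Crown area = 3.141593 * 7.5625 = 23.7583 m^2
N * area / 10000 * 100 = 285 * 23.7583 / 10000 * 100 = 67.7112
CC = min(100, 67.7112) = 67.7112 ≈ 67.7%

67.7%


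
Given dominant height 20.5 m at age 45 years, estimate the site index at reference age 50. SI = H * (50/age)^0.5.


50/45 = 1.11111
(1.11111)^0.5 = 1.05409
SI = 20.5 * 1.05409 = 21.6088 ≈ 21.6 m

21.6 m


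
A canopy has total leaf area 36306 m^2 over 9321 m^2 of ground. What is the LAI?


LAI = 36306 / 9321 = 3.8951 ≈ 3.90

3.90


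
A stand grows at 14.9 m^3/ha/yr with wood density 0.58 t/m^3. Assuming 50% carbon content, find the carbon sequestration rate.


C = 14.9 * 0.58 * 0.5 = 4.321 ≈ 4.32 t C/ha/yr

4.32 t C/ha/yr


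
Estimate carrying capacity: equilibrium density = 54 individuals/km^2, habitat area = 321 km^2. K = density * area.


K = 54 * 321 = 17334 individuals

17334 individuals


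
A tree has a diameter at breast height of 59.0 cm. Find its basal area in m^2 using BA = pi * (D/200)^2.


D/200 = 59.0/200 = 0.295 m
(D/200)^2 = 0.295^2 = 0.087025
BA = 3.141593 * 0.087025 = 0.273397 ≈ 0.2734 m^2

0.2734 m^2


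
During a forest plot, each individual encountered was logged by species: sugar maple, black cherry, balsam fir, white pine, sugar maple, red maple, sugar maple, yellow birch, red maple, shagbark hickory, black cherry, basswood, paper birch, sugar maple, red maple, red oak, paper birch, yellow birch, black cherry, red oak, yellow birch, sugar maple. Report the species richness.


Total individuals logged = 22
Distinct species (count of individuals): sugar maple (5), black cherry (3), balsam fir (1), white pine (1), red maple (3), yellow birch (3), shagbark hickory (1), basswood (1), paper birch (2), red oak (2)
Species richness = number of distinct species = 10

10


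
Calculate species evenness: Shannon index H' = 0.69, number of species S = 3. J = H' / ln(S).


ln(3) = 1.09861
J = H' / ln(S) = 0.69 / 1.09861 = 0.628066 ≈ 0.6281

0.6281


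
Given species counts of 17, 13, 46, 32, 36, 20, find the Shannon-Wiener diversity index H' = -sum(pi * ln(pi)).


Total N = 17 + 13 + 46 + 32 + 36 + 20 = 164
Per-species terms:
  p = 17/164 = 0.103659; ln(p) = -2.266649; p*ln(p) = 0.103659 * (-2.266649) = -0.234959
  p = 13/164 = 0.079268; ln(p) = -2.534921; p*ln(p) = 0.079268 * (-2.534921) = -0.200938
  p = 46/164 = 0.280488; ln(p) = -1.271224; p*ln(p) = 0.280488 * (-1.271224) = -0.356563
  p = 32/164 = 0.195122; ln(p) = -1.634130; p*ln(p) = 0.195122 * (-1.634130) = -0.318855
  p = 36/164 = 0.219512; ln(p) = -1.516348; p*ln(p) = 0.219512 * (-1.516348) = -0.332857
  p = 20/164 = 0.121951; ln(p) = -2.104136; p*ln(p) = 0.121951 * (-2.104136) = -0.256601
sum(p*ln(p)) = (-0.234959) + (-0.200938) + (-0.356563) + (-0.318855) + (-0.332857) + (-0.256601) = -1.700773
H' = -(-1.700773) = 1.700773 ≈ 1.7008

1.7008


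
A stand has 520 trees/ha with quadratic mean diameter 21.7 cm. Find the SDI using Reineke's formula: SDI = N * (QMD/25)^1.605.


QMD/25 = 21.7/25 = 0.868
(0.868)^1.605 = exp(1.605 * ln(0.868)) = exp(1.605 * (-0.141564)) = exp(-0.227210) = 0.796753
SDI = 520 * 0.796753 = 414.312 ≈ 414

414


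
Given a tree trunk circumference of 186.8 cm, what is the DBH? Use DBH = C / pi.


DBH = C / pi = 186.8 / 3.141593 = 59.4603 ≈ 59.46 cm

59.46 cm


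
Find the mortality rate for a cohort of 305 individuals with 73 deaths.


Mortality rate = 73 / 305 = 0.239344 ≈ 0.2393

0.2393


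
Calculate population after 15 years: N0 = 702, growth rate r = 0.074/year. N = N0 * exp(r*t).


r*t = 0.074 * 15 = 1.11
exp(1.11) = 3.03436
N = 702 * 3.03436 = 2130.12 ≈ 2130

2130


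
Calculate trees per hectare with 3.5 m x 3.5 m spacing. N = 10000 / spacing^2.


N = 10000 / 3.5^2 = 10000 / 12.25 = 816.327 ≈ 816 trees/ha

816 trees/ha


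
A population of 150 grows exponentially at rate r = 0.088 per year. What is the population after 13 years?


r*t = 0.088 * 13 = 1.144
exp(1.144) = 3.13930
N = 150 * 3.13930 = 470.895 ≈ 471

471


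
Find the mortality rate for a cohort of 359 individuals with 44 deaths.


Mortality rate = 44 / 359 = 0.122563 ≈ 0.1226

0.1226


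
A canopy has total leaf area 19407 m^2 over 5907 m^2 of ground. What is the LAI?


LAI = 19407 / 5907 = 3.2854 ≈ 3.29

3.29


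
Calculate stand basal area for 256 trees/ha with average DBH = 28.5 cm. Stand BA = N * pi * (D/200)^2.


(D/200)^2 = (28.5/200)^2 = 0.1425^2 = 0.02030625
Individual BA = 3.141593 * 0.02030625 = 0.0637940 m^2
Stand BA = 256 * 0.0637940 = 16.3313 ≈ 16.33 m^2/ha

16.33 m^2/ha


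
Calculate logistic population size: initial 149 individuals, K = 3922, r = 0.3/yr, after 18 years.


(K - N0)/N0 = (3922 - 149)/149 = 3773/149 = 25.3221
r*t = 0.3 * 18 = 5.4; exp(-5.4) = 0.00451658
25.3221 * 0.00451658 = 0.114369
1 + 0.114369 = 1.11437
N = 3922 / 1.11437 = 3519.48 ≈ 3519

3519


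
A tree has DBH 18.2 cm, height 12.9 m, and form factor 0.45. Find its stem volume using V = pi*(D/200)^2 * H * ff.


(D/200)^2 = (18.2/200)^2 = 0.091^2 = 0.008281
BA = 3.141593 * 0.008281 = 0.0260155 m^2
V = 0.0260155 * 12.9 * 0.45 = 0.151020 ≈ 0.151 m^3

0.151 m^3


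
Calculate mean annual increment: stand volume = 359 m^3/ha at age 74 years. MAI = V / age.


MAI = 359 / 74 = 4.8514 ≈ 4.85 m^3/ha/yr

4.85 m^3/ha/yr


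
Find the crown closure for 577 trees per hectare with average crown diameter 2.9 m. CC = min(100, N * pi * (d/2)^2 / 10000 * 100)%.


(d/2)^2 = (2.9/2)^2 = 1.45^2 = 2.1025
Crown area = 3.141593 * 2.1025 = 6.60520 m^2
N * area / 10000 * 100 = 577 * 6.60520 / 10000 * 100 = 38.1120
CC = min(100, 38.1120) = 38.1120 ≈ 38.1%

38.1%


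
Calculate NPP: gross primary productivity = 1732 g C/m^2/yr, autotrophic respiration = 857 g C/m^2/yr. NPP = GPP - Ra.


NPP = GPP - Ra = 1732 - 857 = 875 g C/m^2/yr

875 g C/m^2/yr


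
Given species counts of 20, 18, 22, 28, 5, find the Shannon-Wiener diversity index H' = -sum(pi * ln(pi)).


Total N = 20 + 18 + 22 + 28 + 5 = 93
Per-species terms:
  p = 20/93 = 0.215054; ln(p) = -1.536866; p*ln(p) = 0.215054 * (-1.536866) = -0.330509
  p = 18/93 = 0.193548; ln(p) = -1.642230; p*ln(p) = 0.193548 * (-1.642230) = -0.317850
  p = 22/93 = 0.236559; ln(p) = -1.441558; p*ln(p) = 0.236559 * (-1.441558) = -0.341014
  p = 28/93 = 0.301075; ln(p) = -1.200396; p*ln(p) = 0.301075 * (-1.200396) = -0.361409
  p = 5/93 = 0.053763; ln(p) = -2.923170; p*ln(p) = 0.053763 * (-2.923170) = -0.157158
sum(p*ln(p)) = (-0.330509) + (-0.317850) + (-0.341014) + (-0.361409) + (-0.157158) = -1.507940
H' = -(-1.507940) = 1.507940 ≈ 1.5079

1.5079


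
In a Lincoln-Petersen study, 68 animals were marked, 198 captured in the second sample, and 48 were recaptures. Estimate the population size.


N = M * C / R = 68 * 198 / 48 = 13464 / 48 = 280.50 ≈ 281

281 individuals


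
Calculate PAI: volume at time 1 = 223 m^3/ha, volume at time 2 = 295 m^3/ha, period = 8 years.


PAI = (V2 - V1) / period = (295 - 223) / 8 = 72 / 8 = 9.00 m^3/ha/yr

9.00 m^3/ha/yr


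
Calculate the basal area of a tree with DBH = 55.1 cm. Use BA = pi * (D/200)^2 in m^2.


D/200 = 55.1/200 = 0.2755 m
(D/200)^2 = 0.2755^2 = 0.07590025
BA = 3.141593 * 0.07590025 = 0.238448 ≈ 0.2384 m^2

0.2384 m^2


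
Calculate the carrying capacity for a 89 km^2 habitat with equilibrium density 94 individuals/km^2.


K = 94 * 89 = 8366 individuals

8366 individuals


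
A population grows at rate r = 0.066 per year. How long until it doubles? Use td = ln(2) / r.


td = ln(2) / 0.066 = 0.693147 / 0.066 = 10.5022 ≈ 10.5 years

10.5 years


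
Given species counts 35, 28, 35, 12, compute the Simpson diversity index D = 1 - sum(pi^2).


Total N = 35 + 28 + 35 + 12 = 110
Per-species terms:
  p = 35/110 = 0.318182; p^2 = 0.318182^2 = 0.101240
  p = 28/110 = 0.254545; p^2 = 0.254545^2 = 0.064793
  p = 35/110 = 0.318182; p^2 = 0.318182^2 = 0.101240
  p = 12/110 = 0.109091; p^2 = 0.109091^2 = 0.011901
sum(p^2) = 0.101240 + 0.064793 + 0.101240 + 0.011901 = 0.279174
D = 1 - 0.279174 = 0.720826 ≈ 0.7208

0.7208


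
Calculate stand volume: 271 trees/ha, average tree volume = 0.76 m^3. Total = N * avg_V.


V_stand = 271 * 0.76 = 205.96 ≈ 206.0 m^3/ha

206.0 m^3/ha


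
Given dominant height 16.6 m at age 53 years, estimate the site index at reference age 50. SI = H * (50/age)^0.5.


50/53 = 0.943396
(0.943396)^0.5 = 0.971286
SI = 16.6 * 0.971286 = 16.1233 ≈ 16.1 m

16.1 m


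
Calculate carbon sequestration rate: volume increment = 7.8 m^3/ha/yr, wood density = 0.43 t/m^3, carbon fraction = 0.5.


C = 7.8 * 0.43 * 0.5 = 1.677 ≈ 1.68 t C/ha/yr

1.68 t C/ha/yr


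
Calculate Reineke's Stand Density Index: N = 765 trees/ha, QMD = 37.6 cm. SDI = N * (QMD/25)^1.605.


QMD/25 = 37.6/25 = 1.504
(1.504)^1.605 = exp(1.605 * ln(1.504)) = exp(1.605 * 0.408128) = exp(0.655045) = 1.92523
SDI = 765 * 1.92523 = 1472.80 ≈ 1473

1473


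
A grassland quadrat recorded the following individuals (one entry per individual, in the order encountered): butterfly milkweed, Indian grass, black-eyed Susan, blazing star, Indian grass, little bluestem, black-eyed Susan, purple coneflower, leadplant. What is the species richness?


Total individuals logged = 9
Distinct species (count of individuals): butterfly milkweed (1), Indian grass (2), black-eyed Susan (2), blazing star (1), little bluestem (1), purple coneflower (1), leadplant (1)
Species richness = number of distinct species = 7

7


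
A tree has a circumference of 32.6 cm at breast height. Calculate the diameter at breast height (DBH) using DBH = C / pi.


DBH = C / pi = 32.6 / 3.141593 = 10.3769 ≈ 10.38 cm

10.38 cm


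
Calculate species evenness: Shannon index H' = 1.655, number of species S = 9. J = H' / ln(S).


ln(9) = 2.19722
J = H' / ln(S) = 1.655 / 2.19722 = 0.753225 ≈ 0.7532

0.7532


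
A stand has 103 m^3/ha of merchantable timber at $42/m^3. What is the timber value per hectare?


Value = 103 * 42 = $4326/ha

$4326/ha


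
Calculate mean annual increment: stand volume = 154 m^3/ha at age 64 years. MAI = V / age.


MAI = 154 / 64 = 2.4063 ≈ 2.41 m^3/ha/yr

2.41 m^3/ha/yr


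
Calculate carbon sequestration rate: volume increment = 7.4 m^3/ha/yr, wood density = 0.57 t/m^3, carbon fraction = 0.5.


C = 7.4 * 0.57 * 0.5 = 2.109 ≈ 2.11 t C/ha/yr

2.11 t C/ha/yr


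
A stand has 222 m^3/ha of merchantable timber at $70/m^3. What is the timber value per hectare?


Value = 222 * 70 = $15540/ha

$15540/ha


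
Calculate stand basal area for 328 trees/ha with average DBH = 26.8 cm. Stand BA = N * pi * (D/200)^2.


(D/200)^2 = (26.8/200)^2 = 0.134^2 = 0.017956
Individual BA = 3.141593 * 0.017956 = 0.0564104 m^2
Stand BA = 328 * 0.0564104 = 18.5026 ≈ 18.50 m^2/ha

18.50 m^2/ha


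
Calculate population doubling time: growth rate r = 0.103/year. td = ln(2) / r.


td = ln(2) / 0.103 = 0.693147 / 0.103 = 6.72958 ≈ 6.7 years

6.7 years


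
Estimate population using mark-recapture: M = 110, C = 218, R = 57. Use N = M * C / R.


N = M * C / R = 110 * 218 / 57 = 23980 / 57 = 420.70 ≈ 421

421 individuals


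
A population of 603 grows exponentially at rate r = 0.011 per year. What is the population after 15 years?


r*t = 0.011 * 15 = 0.165
exp(0.165) = 1.17939
N = 603 * 1.17939 = 711.172 ≈ 711

711


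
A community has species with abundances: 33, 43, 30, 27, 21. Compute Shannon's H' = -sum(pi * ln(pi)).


Total N = 33 + 43 + 30 + 27 + 21 = 154
Per-species terms:
  p = 33/154 = 0.214286; ln(p) = -1.540444; p*ln(p) = 0.214286 * (-1.540444) = -0.330096
  p = 43/154 = 0.279221; ln(p) = -1.275752; p*ln(p) = 0.279221 * (-1.275752) = -0.356217
  p = 30/154 = 0.194805; ln(p) = -1.635756; p*ln(p) = 0.194805 * (-1.635756) = -0.318653
  p = 27/154 = 0.175325; ln(p) = -1.741114; p*ln(p) = 0.175325 * (-1.741114) = -0.305261
  p = 21/154 = 0.136364; ln(p) = -1.992427; p*ln(p) = 0.136364 * (-1.992427) = -0.271695
sum(p*ln(p)) = (-0.330096) + (-0.356217) + (-0.318653) + (-0.305261) + (-0.271695) = -1.581922
H' = -(-1.581922) = 1.581922 ≈ 1.5819

1.5819


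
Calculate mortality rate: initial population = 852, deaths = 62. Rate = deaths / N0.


Mortality rate = 62 / 852 = 0.072770 ≈ 0.0728

0.0728


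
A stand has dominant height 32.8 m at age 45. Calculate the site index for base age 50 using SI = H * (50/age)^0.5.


50/45 = 1.11111
(1.11111)^0.5 = 1.05409
SI = 32.8 * 1.05409 = 34.5742 ≈ 34.6 m

34.6 m


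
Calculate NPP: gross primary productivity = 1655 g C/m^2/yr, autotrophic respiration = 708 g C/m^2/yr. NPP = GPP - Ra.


NPP = GPP - Ra = 1655 - 708 = 947 g C/m^2/yr

947 g C/m^2/yr


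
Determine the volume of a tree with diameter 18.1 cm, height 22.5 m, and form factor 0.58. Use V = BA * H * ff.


(D/200)^2 = (18.1/200)^2 = 0.0905^2 = 0.00819025
BA = 3.141593 * 0.00819025 = 0.0257304 m^2
V = 0.0257304 * 22.5 * 0.58 = 0.335782 ≈ 0.336 m^3

0.336 m^3


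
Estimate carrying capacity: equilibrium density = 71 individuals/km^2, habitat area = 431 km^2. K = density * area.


K = 71 * 431 = 30601 individuals

30601 individuals


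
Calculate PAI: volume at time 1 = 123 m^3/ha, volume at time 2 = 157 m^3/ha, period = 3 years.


PAI = (V2 - V1) / period = (157 - 123) / 3 = 34 / 3 = 11.3333 ≈ 11.33 m^3/ha/yr

11.33 m^3/ha/yr


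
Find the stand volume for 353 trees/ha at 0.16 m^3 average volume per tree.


V_stand = 353 * 0.16 = 56.48 ≈ 56.5 m^3/ha

56.5 m^3/ha


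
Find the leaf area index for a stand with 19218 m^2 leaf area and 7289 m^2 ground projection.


LAI = 19218 / 7289 = 2.6366 ≈ 2.64

2.64


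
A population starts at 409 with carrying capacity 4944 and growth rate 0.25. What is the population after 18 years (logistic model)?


(K - N0)/N0 = (4944 - 409)/409 = 4535/409 = 11.0880
r*t = 0.25 * 18 = 4.5; exp(-4.5) = 0.0111090
11.0880 * 0.0111090 = 0.123177
1 + 0.123177 = 1.12318
N = 4944 / 1.12318 = 4401.79 ≈ 4402

4402


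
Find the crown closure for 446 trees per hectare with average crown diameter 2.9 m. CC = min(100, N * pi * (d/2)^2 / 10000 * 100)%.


(d/2)^2 = (2.9/2)^2 = 1.45^2 = 2.1025
Crown area = 3.141593 * 2.1025 = 6.60520 m^2
N * area / 10000 * 100 = 446 * 6.60520 / 10000 * 100 = 29.4592
CC = min(100, 29.4592) = 29.4592 ≈ 29.5%

29.5%


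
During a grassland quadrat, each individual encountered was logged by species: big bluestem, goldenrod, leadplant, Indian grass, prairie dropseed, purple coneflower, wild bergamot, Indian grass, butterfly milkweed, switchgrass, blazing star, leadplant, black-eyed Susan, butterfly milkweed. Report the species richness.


Total individuals logged = 14
Distinct species (count of individuals): big bluestem (1), goldenrod (1), leadplant (2), Indian grass (2), prairie dropseed (1), purple coneflower (1), wild bergamot (1), butterfly milkweed (2), switchgrass (1), blazing star (1), black-eyed Susan (1)
Species richness = number of distinct species = 11

11


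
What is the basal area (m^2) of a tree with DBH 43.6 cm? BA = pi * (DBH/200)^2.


D/200 = 43.6/200 = 0.218 m
(D/200)^2 = 0.218^2 = 0.047524
BA = 3.141593 * 0.047524 = 0.149301 ≈ 0.1493 m^2

0.1493 m^2


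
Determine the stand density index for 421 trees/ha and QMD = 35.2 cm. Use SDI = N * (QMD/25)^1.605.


QMD/25 = 35.2/25 = 1.408
(1.408)^1.605 = exp(1.605 * ln(1.408)) = exp(1.605 * 0.342170) = exp(0.549183) = 1.73184
SDI = 421 * 1.73184 = 729.105 ≈ 729

729


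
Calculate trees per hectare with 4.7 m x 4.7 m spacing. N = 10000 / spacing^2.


N = 10000 / 4.7^2 = 10000 / 22.09 = 452.694 ≈ 453 trees/ha

453 trees/ha


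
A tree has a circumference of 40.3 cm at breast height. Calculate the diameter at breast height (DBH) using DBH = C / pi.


DBH = C / pi = 40.3 / 3.141593 = 12.8279 ≈ 12.83 cm

12.83 cm


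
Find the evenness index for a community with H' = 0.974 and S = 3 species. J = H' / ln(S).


ln(3) = 1.09861
J = H' / ln(S) = 0.974 / 1.09861 = 0.886575 ≈ 0.8866

0.8866


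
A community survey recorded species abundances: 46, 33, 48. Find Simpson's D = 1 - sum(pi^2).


Total N = 46 + 33 + 48 = 127
Per-species terms:
  p = 46/127 = 0.362205; p^2 = 0.362205^2 = 0.131192
  p = 33/127 = 0.259843; p^2 = 0.259843^2 = 0.067518
  p = 48/127 = 0.377953; p^2 = 0.377953^2 = 0.142848
sum(p^2) = 0.131192 + 0.067518 + 0.142848 = 0.341558
D = 1 - 0.341558 = 0.658442 ≈ 0.6584

0.6584


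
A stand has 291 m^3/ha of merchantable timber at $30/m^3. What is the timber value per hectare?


Value = 291 * 30 = $8730/ha

$8730/ha


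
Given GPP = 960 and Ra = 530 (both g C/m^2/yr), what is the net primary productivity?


NPP = GPP - Ra = 960 - 530 = 430 g C/m^2/yr

430 g C/m^2/yr


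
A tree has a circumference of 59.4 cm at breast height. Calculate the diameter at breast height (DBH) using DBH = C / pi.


DBH = C / pi = 59.4 / 3.141593 = 18.9076 ≈ 18.91 cm

18.91 cm


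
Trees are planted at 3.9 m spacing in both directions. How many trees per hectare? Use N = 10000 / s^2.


N = 10000 / 3.9^2 = 10000 / 15.21 = 657.462 ≈ 657 trees/ha

657 trees/ha


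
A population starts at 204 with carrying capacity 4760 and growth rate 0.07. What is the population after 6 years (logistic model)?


(K - N0)/N0 = (4760 - 204)/204 = 4556/204 = 22.3333
r*t = 0.07 * 6 = 0.42; exp(-0.42) = 0.657047
22.3333 * 0.657047 = 14.6740
1 + 14.6740 = 15.6740
N = 4760 / 15.6740 = 303.688 ≈ 304

304


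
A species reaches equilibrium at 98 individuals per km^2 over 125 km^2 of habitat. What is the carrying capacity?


K = 98 * 125 = 12250 individuals

12250 individuals


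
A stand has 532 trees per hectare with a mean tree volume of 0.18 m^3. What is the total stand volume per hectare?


V_stand = 532 * 0.18 = 95.76 ≈ 95.8 m^3/ha

95.8 m^3/ha


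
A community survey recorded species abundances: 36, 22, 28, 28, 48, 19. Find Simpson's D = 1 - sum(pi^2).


Total N = 36 + 22 + 28 + 28 + 48 + 19 = 181
Per-species terms:
  p = 36/181 = 0.198895; p^2 = 0.198895^2 = 0.039559
  p = 22/181 = 0.121547; p^2 = 0.121547^2 = 0.014774
  p = 28/181 = 0.154696; p^2 = 0.154696^2 = 0.023931
  p = 28/181 = 0.154696; p^2 = 0.154696^2 = 0.023931
  p = 48/181 = 0.265193; p^2 = 0.265193^2 = 0.070327
  p = 19/181 = 0.104972; p^2 = 0.104972^2 = 0.011019
sum(p^2) = 0.039559 + 0.014774 + 0.023931 + 0.023931 + 0.070327 + 0.011019 = 0.183541
D = 1 - 0.183541 = 0.816459 ≈ 0.8165

0.8165


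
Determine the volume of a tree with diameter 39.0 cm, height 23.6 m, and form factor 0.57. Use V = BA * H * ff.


(D/200)^2 = (39.0/200)^2 = 0.195^2 = 0.038025
BA = 3.141593 * 0.038025 = 0.119459 m^2
V = 0.119459 * 23.6 * 0.57 = 1.60696 ≈ 1.607 m^3

1.607 m^3


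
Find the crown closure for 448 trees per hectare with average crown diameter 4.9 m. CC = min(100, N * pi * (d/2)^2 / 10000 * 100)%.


(d/2)^2 = (4.9/2)^2 = 2.45^2 = 6.0025
Crown area = 3.141593 * 6.0025 = 18.8574 m^2
N * area / 10000 * 100 = 448 * 18.8574 / 10000 * 100 = 84.4812
CC = min(100, 84.4812) = 84.4812 ≈ 84.5%

84.5%
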